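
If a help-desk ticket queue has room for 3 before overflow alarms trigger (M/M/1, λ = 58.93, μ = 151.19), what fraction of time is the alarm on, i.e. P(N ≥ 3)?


ρ = 58.93/151.19 = 0.3898
P(N ≥ n) = ρ^n = 0.3898^3 = 0.059216

Final: 0.059216


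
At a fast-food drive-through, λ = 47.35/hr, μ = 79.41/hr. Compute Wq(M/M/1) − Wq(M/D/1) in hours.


ρ = 47.35/79.41 = 0.5963
Wq(M/M/1) = ρ/(μ−λ) = 0.5963/32.06 = 0.01860 hr
Wq(M/D/1) = ρ/(2(μ−λ)) = 0.009299 hr
Savings = 0.01860 − 0.009299 = 0.009299 hr

Final: 0.009299 hr


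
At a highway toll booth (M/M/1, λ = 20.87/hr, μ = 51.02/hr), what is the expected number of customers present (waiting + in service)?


ρ = λ/μ = 20.87/51.02 = 0.4091
L = ρ/(1−ρ) = 0.4091/(1 − 0.4091) = 0.4091/0.5909 = 0.6922

Final: 0.6922


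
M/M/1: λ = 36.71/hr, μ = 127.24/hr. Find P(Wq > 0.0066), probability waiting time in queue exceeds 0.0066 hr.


ρ = 36.71/127.24 = 0.2885
P(Wq > t) = ρ·e^{−(μ−λ)t} = 0.2885·e^{−0.5975}
= 0.2885·0.550186 = 0.158734

Final: 0.158734


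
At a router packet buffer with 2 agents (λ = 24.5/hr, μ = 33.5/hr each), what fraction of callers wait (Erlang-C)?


a = λ/μ = 0.7313; ρ = a/2 = 0.3657
P₀ = 0.464481 (from M/M/c formula)
C(c,a) = [a^c/(c!(1−ρ))]·P₀ = [0.53486/(2·0.6343)]·0.464481
= 0.42160·0.464481 = 0.195824

Final: 0.195824


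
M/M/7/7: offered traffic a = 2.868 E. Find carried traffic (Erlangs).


B(7,2.868) = 0.018160 (Erlang-B)
Carried load = a(1 − B) = 2.868·(1 − 0.018160) = 2.868·0.981840 = 2.8159 E

Final: 2.8159 Erlangs


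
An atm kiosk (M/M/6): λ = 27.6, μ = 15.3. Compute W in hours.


a = 1.8039; ρ = 0.3007; P₀ = 0.164522
Lq = P₀·a^c·ρ/(c!(1−ρ)²) = 0.004840
Wq = Lq/λ = 0.004840/27.6 = 0.0001754 hr
W = Wq + 1/μ = 0.0001754 + 0.06536 = 0.06553 hr

Final: 0.06553 hr


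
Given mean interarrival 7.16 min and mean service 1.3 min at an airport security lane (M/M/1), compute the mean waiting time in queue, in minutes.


λ = 60/7.16 = 8.3799 /hr
μ = 60/1.3 = 46.1538 /hr
ρ = λ/μ = 8.3799/46.1538 = 0.1816
Wq = ρ/(μ−λ) = 0.1816/(46.1538−8.3799) = 0.004807 hr
In minutes: 0.004807·60 = 0.2884 min

Final: 0.2884 min


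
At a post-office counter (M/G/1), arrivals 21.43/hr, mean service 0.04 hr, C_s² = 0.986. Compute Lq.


ρ = λ·E[S] = 21.43·0.04 = 0.8572
Lq = ρ²(1+C_s²)/(2(1−ρ)) = 0.7348·(1+0.986)/(2·0.1428)
= 0.7348·1.9860/0.2856 = 5.10958

Final: 5.10958


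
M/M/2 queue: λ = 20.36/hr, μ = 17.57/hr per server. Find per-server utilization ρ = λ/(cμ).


ρ = λ/(cμ) = 20.36/(2·17.57) = 20.36/35.14 = 0.5794

Final: 0.5794


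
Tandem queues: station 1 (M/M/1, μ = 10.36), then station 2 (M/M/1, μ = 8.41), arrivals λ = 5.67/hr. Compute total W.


Each node sees arrival rate λ = 5.67/hr (tandem ⇒ throughput preserved).
W₁ = 1/(μ₁−λ) = 1/(10.36−5.67) = 0.21322 hr
W₂ = 1/(μ₂−λ) = 1/(8.41−5.67) = 0.36496 hr
W_total = W₁ + W₂ = 0.21322 + 0.36496 = 0.57818 hr

Final: 0.57818 hr


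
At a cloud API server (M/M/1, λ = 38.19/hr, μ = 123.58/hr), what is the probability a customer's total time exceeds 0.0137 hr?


W ~ Exponential(μ−λ) for M/M/1.
μ − λ = 123.58 − 38.19 = 85.3900
P(W > t) = e^{−(μ−λ)t} = e^{−1.1698} = 0.310416

Final: 0.310416


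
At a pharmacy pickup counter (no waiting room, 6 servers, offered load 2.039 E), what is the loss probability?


B(c,a) = (a^c/c!) / Σ_{k=0}^{c} a^k/k!
a^6/6! = 0.099809
Σ terms (k=0..6): 1.00000 + 2.03900 + 2.07876 + 1.41286 + 0.72021 + 0.29370 + 0.09981 = 7.644342
B = 0.099809/7.644342 = 0.013057

Final: 0.013057


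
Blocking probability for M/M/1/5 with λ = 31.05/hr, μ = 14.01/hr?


ρ = λ/μ = 31.05/14.01 = 2.2163
P_K = (1−ρ)ρ^K/(1−ρ^(K+1)) = (-1.2163·53.470882)/(1 − 118.506130)
= -65.035248/-117.506130 = 0.553463

Final: 0.553463


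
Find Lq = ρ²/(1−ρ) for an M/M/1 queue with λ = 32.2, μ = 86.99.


ρ = 32.2/86.99 = 0.3702
Lq = ρ²/(1−ρ) = 0.1370/0.6298 = 0.2175

Final: 0.2175


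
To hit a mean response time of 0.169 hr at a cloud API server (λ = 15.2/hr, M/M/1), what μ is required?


W = 1/(μ−λ) ⇒ μ − λ = 1/W = 1/0.169 = 5.9172
μ = λ + 1/W = 15.2 + 5.9172 = 21.1172 per hr

Final: 21.1172 /hr


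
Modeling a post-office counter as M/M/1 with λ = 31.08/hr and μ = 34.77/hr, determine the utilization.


ρ = λ/μ = 31.08/34.77 = 0.8939

Final: 0.8939


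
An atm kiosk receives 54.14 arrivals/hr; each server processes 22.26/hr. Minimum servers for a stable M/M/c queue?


Stability requires cμ > λ ⇔ c > λ/μ.
λ/μ = 54.14/22.26 = 2.4322
Minimum integer c = ⌊2.4322⌋ + 1 = 3
Check: 3·22.26 = 66.78 > 54.14, while 2·22.26 = 44.52 ≤ 54.14

Final: 3 servers


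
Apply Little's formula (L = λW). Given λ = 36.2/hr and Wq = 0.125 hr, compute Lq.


Lq = λWq = 36.2·0.125 = 4.5250

Final: 4.5250


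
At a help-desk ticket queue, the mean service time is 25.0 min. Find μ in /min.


μ = 1/(service time) in consistent units.
1 minute = 1 min, so μ = 1/25.0 = 0.04000 per minute

Final: 0.04000 /min


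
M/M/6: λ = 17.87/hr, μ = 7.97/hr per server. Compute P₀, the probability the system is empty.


a = λ/μ = 17.87/7.97 = 2.2422; ρ = a/c = 0.3737
Σ_{k=0}^{5} a^k/k! (terms k=0..5) = 1.00000 + 2.24216 + 2.51364 + 1.87866 + 1.05306 + 0.47223 = 9.15974
Tail: a^6/(6!(1−ρ)) = 127.05665/(720·0.6263) = 0.28176
P₀ = 1/(9.15974 + 0.28176) = 1/9.44150 = 0.105915

Final: 0.105915


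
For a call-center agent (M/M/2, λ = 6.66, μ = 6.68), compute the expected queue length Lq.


a = λ/μ = 0.9970; ρ = a/2 = 0.4985
P₀ = 0.334665
Lq = P₀·a^c·ρ / (c!·(1−ρ)²) = 0.334665·0.99402·0.4985/(2·0.25150)
= 0.32969

Final: 0.32969


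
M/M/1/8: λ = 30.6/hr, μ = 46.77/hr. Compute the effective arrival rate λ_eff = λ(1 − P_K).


ρ = 0.6543; P_K = (1−ρ)ρ^8/(1−ρ^9) = 0.011869
λ_eff = λ(1 − P_K) = 30.6·(1 − 0.011869) = 30.6·0.988131 = 30.2368 /hr

Final: 30.2368 /hr


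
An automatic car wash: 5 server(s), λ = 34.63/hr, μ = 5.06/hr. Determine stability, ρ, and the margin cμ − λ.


Total capacity cμ = 5·5.06 = 25.30/hr
ρ = λ/(cμ) = 34.63/25.30 = 1.3688
Stable ⇔ ρ < 1: NO
Spare capacity = cμ − λ = 25.30 − 34.63 = -9.33/hr

Final: ρ = 1.3688; unstable; margin = -9.33/hr


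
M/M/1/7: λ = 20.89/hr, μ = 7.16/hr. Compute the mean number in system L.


ρ = 20.89/7.16 = 2.9176
L = ρ[1 − (K+1)ρ^K + Kρ^(K+1)] / [(1−ρ)(1−ρ^(K+1))]
Numerator: 2.9176·(1 − 8·1799.608036 + 7·5250.532383) = 65231.249369
Denominator: (-1.9176)·(-5249.532383) = 10066.491567
L = 65231.249369/10066.491567 = 6.4800

Final: 6.4800


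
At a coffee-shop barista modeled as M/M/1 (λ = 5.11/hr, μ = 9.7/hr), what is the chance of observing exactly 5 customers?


ρ = 5.11/9.7 = 0.5268
P_n = (1−ρ)·ρ^n = (1 − 0.5268)·0.5268^5 = 0.4732·0.040574 = 0.019199

Final: 0.019199


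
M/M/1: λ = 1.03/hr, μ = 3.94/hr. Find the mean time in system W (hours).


W = 1/(μ−λ) = 1/(3.94 − 1.03) = 1/2.91 = 0.3436 hr

Final: 0.3436 hr


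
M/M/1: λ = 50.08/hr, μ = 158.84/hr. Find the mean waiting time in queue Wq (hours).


ρ = 50.08/158.84 = 0.3153
Wq = ρ/(μ−λ) = 0.3153/(158.84 − 50.08) = 0.3153/108.76 = 0.002899 hr

Final: 0.002899 hr


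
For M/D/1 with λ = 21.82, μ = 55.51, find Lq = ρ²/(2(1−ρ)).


ρ = 21.82/55.51 = 0.3931
M/D/1: Lq = ρ²/(2(1−ρ)) = 0.1545/(2·0.6069) = 0.12729

Final: 0.12729


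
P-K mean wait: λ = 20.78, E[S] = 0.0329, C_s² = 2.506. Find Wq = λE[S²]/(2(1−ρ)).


ρ = λ·E[S] = 20.78·0.0329 = 0.6837
E[S²] = E[S]²(1+C_s²) = 0.0329²·(1+2.506) = 0.003795
Wq = λ·E[S²]/(2(1−ρ)) = 20.78·0.003795/(2·0.3163) = 0.12464 hr

Final: 0.12464 hr


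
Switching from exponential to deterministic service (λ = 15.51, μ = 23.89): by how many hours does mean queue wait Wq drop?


ρ = 15.51/23.89 = 0.6492
Wq(M/M/1) = ρ/(μ−λ) = 0.6492/8.38 = 0.07747 hr
Wq(M/D/1) = ρ/(2(μ−λ)) = 0.03874 hr
Savings = 0.07747 − 0.03874 = 0.03874 hr

Final: 0.03874 hr


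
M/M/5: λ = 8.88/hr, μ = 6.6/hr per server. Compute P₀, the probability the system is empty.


a = λ/μ = 8.88/6.6 = 1.3455; ρ = a/c = 0.2691
Σ_{k=0}^{4} a^k/k! (terms k=0..4) = 1.00000 + 1.34545 + 0.90512 + 0.40593 + 0.13654 = 3.79305
Tail: a^5/(5!(1−ρ)) = 4.40905/(120·0.7309) = 0.05027
P₀ = 1/(3.79305 + 0.05027) = 1/3.84332 = 0.260191

Final: 0.260191


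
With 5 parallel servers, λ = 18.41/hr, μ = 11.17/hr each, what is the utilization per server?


ρ = λ/(cμ) = 18.41/(5·11.17) = 18.41/55.85 = 0.3296

Final: 0.3296


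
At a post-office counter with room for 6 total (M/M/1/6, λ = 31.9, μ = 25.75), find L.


ρ = 31.9/25.75 = 1.2388
L = ρ[1 − (K+1)ρ^K + Kρ^(K+1)] / [(1−ρ)(1−ρ^(K+1))]
Numerator: 1.2388·(1 − 7·3.614770 + 6·4.478104) = 3.177897
Denominator: (-0.2388)·(-3.478104) = 0.830693
L = 3.177897/0.830693 = 3.8256

Final: 3.8256


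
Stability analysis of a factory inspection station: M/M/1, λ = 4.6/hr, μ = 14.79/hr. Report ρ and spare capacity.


Total capacity cμ = 1·14.79 = 14.79/hr
ρ = λ/(cμ) = 4.6/14.79 = 0.3110
Stable ⇔ ρ < 1: YES
Spare capacity = cμ − λ = 14.79 − 4.6 = 10.19/hr

Final: ρ = 0.3110; stable; margin = 10.19/hr


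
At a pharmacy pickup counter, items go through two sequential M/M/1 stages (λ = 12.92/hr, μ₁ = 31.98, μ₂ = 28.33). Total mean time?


Each node sees arrival rate λ = 12.92/hr (tandem ⇒ throughput preserved).
W₁ = 1/(μ₁−λ) = 1/(31.98−12.92) = 0.05247 hr
W₂ = 1/(μ₂−λ) = 1/(28.33−12.92) = 0.06489 hr
W_total = W₁ + W₂ = 0.05247 + 0.06489 = 0.11736 hr

Final: 0.11736 hr


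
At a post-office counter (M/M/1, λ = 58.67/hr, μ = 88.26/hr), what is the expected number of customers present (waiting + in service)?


ρ = λ/μ = 58.67/88.26 = 0.6647
L = ρ/(1−ρ) = 0.6647/(1 − 0.6647) = 0.6647/0.3353 = 1.9828

Final: 1.9828


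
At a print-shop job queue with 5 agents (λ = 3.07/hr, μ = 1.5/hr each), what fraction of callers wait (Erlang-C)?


a = λ/μ = 2.0467; ρ = a/5 = 0.4093
P₀ = 0.128079 (from M/M/c formula)
C(c,a) = [a^c/(c!(1−ρ))]·P₀ = [35.91167/(120·0.5907)]·0.128079
= 0.50665·0.128079 = 0.064892

Final: 0.064892


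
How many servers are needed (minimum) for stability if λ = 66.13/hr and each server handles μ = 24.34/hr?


Stability requires cμ > λ ⇔ c > λ/μ.
λ/μ = 66.13/24.34 = 2.7169
Minimum integer c = ⌊2.7169⌋ + 1 = 3
Check: 3·24.34 = 73.02 > 66.13, while 2·24.34 = 48.68 ≤ 66.13

Final: 3 servers


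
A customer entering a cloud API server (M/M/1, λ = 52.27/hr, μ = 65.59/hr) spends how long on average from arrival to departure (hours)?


W = 1/(μ−λ) = 1/(65.59 − 52.27) = 1/13.32 = 0.07508 hr

Final: 0.07508 hr


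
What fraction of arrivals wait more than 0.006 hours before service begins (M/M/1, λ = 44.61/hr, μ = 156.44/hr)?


ρ = 44.61/156.44 = 0.2852
P(Wq > t) = ρ·e^{−(μ−λ)t} = 0.2852·e^{−0.6710}
= 0.2852·0.511207 = 0.145774

Final: 0.145774


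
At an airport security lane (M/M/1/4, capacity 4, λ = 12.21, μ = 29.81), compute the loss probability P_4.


ρ = λ/μ = 12.21/29.81 = 0.4096
P_K = (1−ρ)ρ^K/(1−ρ^(K+1)) = (0.5904·0.028146)/(1 − 0.011528)
= 0.016617/0.988472 = 0.016811

Final: 0.016811


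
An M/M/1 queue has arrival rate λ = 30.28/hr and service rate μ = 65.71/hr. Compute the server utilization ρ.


ρ = λ/μ = 30.28/65.71 = 0.4608

Final: 0.4608


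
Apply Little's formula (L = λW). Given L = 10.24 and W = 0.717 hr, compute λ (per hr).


λ = L/W = 10.24/0.717 = 14.2817 /hr

Final: 14.2817 /hr


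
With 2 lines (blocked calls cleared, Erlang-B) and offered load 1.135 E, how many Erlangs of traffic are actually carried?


B(2,1.135) = 0.231769 (Erlang-B)
Carried load = a(1 − B) = 1.135·(1 − 0.231769) = 1.135·0.768231 = 0.8719 E

Final: 0.8719 Erlangs


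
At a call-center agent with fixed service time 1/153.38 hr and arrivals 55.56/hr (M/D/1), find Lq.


ρ = 55.56/153.38 = 0.3622
M/D/1: Lq = ρ²/(2(1−ρ)) = 0.1312/(2·0.6378) = 0.10287

Final: 0.10287


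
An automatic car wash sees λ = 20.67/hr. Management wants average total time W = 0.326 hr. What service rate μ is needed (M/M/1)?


W = 1/(μ−λ) ⇒ μ − λ = 1/W = 1/0.326 = 3.0675
μ = λ + 1/W = 20.67 + 3.0675 = 23.7375 per hr

Final: 23.7375 /hr


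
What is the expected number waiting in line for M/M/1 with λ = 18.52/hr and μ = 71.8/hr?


ρ = 18.52/71.8 = 0.2579
Lq = ρ²/(1−ρ) = 0.06653/0.7421 = 0.08966

Final: 0.08966


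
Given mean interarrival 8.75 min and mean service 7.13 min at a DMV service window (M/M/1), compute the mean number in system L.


λ = 60/8.75 = 6.8571 /hr
μ = 60/7.13 = 8.4151 /hr
ρ = λ/μ = 6.8571/8.4151 = 0.8149
L = ρ/(1−ρ) = 0.8149/0.1851 = 4.4012

Final: 4.4012


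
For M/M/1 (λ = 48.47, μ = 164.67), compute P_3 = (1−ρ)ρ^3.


ρ = 48.47/164.67 = 0.2943
P_n = (1−ρ)·ρ^n = (1 − 0.2943)·0.2943^3 = 0.7057·0.025502 = 0.017996

Final: 0.017996


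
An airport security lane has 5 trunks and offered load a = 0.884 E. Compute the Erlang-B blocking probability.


B(c,a) = (a^c/c!) / Σ_{k=0}^{c} a^k/k!
a^5/5! = 0.004499
Σ terms (k=0..5): 1.00000 + 0.88400 + 0.39073 + 0.11513 + 0.02544 + 0.004499 = 2.419806
B = 0.004499/2.419806 = 0.001859

Final: 0.001859


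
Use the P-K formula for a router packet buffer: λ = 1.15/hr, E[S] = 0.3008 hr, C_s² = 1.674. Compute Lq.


ρ = λ·E[S] = 1.15·0.3008 = 0.3459
Lq = ρ²(1+C_s²)/(2(1−ρ)) = 0.1197·(1+1.674)/(2·0.6541)
= 0.1197·2.6740/1.3082 = 0.24460

Final: 0.24460


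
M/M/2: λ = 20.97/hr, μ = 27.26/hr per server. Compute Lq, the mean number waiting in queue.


a = λ/μ = 0.7693; ρ = a/2 = 0.3846
P₀ = 0.444430
Lq = P₀·a^c·ρ / (c!·(1−ρ)²) = 0.444430·0.59176·0.3846/(2·0.37868)
= 0.13356

Final: 0.13356


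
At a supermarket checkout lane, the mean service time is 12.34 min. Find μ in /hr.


μ = 1/(service time) in consistent units.
1 hour = 60 min, so μ = 60/12.34 = 4.8622 per hour

Final: 4.8622 /hr


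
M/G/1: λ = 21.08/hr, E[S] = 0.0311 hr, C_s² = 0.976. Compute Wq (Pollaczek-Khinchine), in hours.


ρ = λ·E[S] = 21.08·0.0311 = 0.6556
E[S²] = E[S]²(1+C_s²) = 0.0311²·(1+0.976) = 0.001911
Wq = λ·E[S²]/(2(1−ρ)) = 21.08·0.001911/(2·0.3444) = 0.05849 hr

Final: 0.05849 hr


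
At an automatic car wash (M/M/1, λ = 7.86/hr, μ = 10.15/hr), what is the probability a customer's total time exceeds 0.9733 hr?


W ~ Exponential(μ−λ) for M/M/1.
μ − λ = 10.15 − 7.86 = 2.2900
P(W > t) = e^{−(μ−λ)t} = e^{−2.2289} = 0.107651

Final: 0.107651


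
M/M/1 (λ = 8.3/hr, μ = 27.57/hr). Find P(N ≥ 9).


ρ = 8.3/27.57 = 0.3011
P(N ≥ n) = ρ^n = 0.3011^9 = 0.00002031

Final: 0.00002031


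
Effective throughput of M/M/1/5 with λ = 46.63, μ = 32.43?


ρ = 1.4379; P_K = (1−ρ)ρ^5/(1−ρ^6) = 0.343382
λ_eff = λ(1 − P_K) = 46.63·(1 − 0.343382) = 46.63·0.656618 = 30.6181 /hr

Final: 30.6181 /hr


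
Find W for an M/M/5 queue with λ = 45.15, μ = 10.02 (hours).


a = 4.5060; ρ = 0.9012; P₀ = 0.004884
Lq = P₀·a^c·ρ/(c!(1−ρ)²) = 6.97929
Wq = Lq/λ = 6.97929/45.15 = 0.15458 hr
W = Wq + 1/μ = 0.15458 + 0.09980 = 0.25438 hr

Final: 0.25438 hr


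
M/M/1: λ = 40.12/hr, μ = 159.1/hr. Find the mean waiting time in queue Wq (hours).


ρ = 40.12/159.1 = 0.2522
Wq = ρ/(μ−λ) = 0.2522/(159.1 − 40.12) = 0.2522/118.98 = 0.002119 hr

Final: 0.002119 hr


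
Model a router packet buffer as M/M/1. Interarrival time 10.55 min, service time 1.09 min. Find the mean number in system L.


λ = 60/10.55 = 5.6872 /hr
μ = 60/1.09 = 55.0459 /hr
ρ = λ/μ = 5.6872/55.0459 = 0.1033
L = ρ/(1−ρ) = 0.1033/0.8967 = 0.1152

Final: 0.1152


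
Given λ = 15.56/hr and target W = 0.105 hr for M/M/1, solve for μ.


W = 1/(μ−λ) ⇒ μ − λ = 1/W = 1/0.105 = 9.5238
μ = λ + 1/W = 15.56 + 9.5238 = 25.0838 per hr

Final: 25.0838 /hr


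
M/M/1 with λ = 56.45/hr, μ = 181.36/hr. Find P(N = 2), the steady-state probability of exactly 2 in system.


ρ = 56.45/181.36 = 0.3113
P_n = (1−ρ)·ρ^n = (1 − 0.3113)·0.3113^2 = 0.6887·0.096882 = 0.066727

Final: 0.066727


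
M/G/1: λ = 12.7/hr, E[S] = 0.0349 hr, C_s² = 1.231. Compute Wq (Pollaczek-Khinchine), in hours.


ρ = λ·E[S] = 12.7·0.0349 = 0.4432
E[S²] = E[S]²(1+C_s²) = 0.0349²·(1+1.231) = 0.002717
Wq = λ·E[S²]/(2(1−ρ)) = 12.7·0.002717/(2·0.5568) = 0.03099 hr

Final: 0.03099 hr


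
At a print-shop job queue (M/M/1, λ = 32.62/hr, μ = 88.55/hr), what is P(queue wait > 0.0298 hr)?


ρ = 32.62/88.55 = 0.3684
P(Wq > t) = ρ·e^{−(μ−λ)t} = 0.3684·e^{−1.6667}
= 0.3684·0.188867 = 0.069575

Final: 0.069575


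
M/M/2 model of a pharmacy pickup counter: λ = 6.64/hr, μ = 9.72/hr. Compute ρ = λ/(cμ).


ρ = λ/(cμ) = 6.64/(2·9.72) = 6.64/19.44 = 0.3416

Final: 0.3416


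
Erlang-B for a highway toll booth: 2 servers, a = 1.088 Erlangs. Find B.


B(c,a) = (a^c/c!) / Σ_{k=0}^{c} a^k/k!
a^2/2! = 0.591872
Σ terms (k=0..2): 1.00000 + 1.08800 + 0.59187 = 2.679872
B = 0.591872/2.679872 = 0.220858

Final: 0.220858


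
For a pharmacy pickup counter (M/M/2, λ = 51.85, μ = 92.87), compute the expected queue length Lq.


a = λ/μ = 0.5583; ρ = a/2 = 0.2792
P₀ = 0.563534
Lq = P₀·a^c·ρ / (c!·(1−ρ)²) = 0.563534·0.31171·0.2792/(2·0.51962)
= 0.04718

Final: 0.04718


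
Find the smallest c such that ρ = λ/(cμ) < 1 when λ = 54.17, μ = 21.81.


Stability requires cμ > λ ⇔ c > λ/μ.
λ/μ = 54.17/21.81 = 2.4837
Minimum integer c = ⌊2.4837⌋ + 1 = 3
Check: 3·21.81 = 65.43 > 54.17, while 2·21.81 = 43.62 ≤ 54.17

Final: 3 servers


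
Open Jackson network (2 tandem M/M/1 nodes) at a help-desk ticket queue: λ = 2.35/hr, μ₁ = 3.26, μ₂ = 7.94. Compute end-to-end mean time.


Each node sees arrival rate λ = 2.35/hr (tandem ⇒ throughput preserved).
W₁ = 1/(μ₁−λ) = 1/(3.26−2.35) = 1.09890 hr
W₂ = 1/(μ₂−λ) = 1/(7.94−2.35) = 0.17889 hr
W_total = W₁ + W₂ = 1.09890 + 0.17889 = 1.27779 hr

Final: 1.27779 hr


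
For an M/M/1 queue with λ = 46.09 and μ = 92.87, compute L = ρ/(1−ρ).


ρ = λ/μ = 46.09/92.87 = 0.4963
L = ρ/(1−ρ) = 0.4963/(1 − 0.4963) = 0.4963/0.5037 = 0.9853

Final: 0.9853


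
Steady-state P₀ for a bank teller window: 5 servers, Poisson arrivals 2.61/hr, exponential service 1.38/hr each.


a = λ/μ = 2.61/1.38 = 1.8913; ρ = a/c = 0.3783
Σ_{k=0}^{4} a^k/k! (terms k=0..4) = 1.00000 + 1.89130 + 1.78852 + 1.12754 + 0.53313 = 6.34049
Tail: a^5/(5!(1−ρ)) = 24.19954/(120·0.6217) = 0.32435
P₀ = 1/(6.34049 + 0.32435) = 1/6.66485 = 0.150041

Final: 0.150041


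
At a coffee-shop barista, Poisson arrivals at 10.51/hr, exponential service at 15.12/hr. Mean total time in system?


W = 1/(μ−λ) = 1/(15.12 − 10.51) = 1/4.61 = 0.2169 hr

Final: 0.2169 hr


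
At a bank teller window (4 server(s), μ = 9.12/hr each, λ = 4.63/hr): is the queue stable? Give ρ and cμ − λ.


Total capacity cμ = 4·9.12 = 36.48/hr
ρ = λ/(cμ) = 4.63/36.48 = 0.1269
Stable ⇔ ρ < 1: YES
Spare capacity = cμ − λ = 36.48 − 4.63 = 31.85/hr

Final: ρ = 0.1269; stable; margin = 31.85/hr


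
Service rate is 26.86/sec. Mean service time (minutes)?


Mean service time = 1/μ = 1/26.86 second = 0.03723 second
In minutes: 0.03723 × 0.0166667 = 0.0006205 min

Final: 0.0006205 min


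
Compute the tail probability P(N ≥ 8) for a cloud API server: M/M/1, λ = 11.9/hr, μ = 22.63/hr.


ρ = 11.9/22.63 = 0.5259
P(N ≥ n) = ρ^n = 0.5259^8 = 0.005847

Final: 0.005847


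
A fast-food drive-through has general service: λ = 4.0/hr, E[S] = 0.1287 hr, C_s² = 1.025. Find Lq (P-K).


ρ = λ·E[S] = 4.0·0.1287 = 0.5148
Lq = ρ²(1+C_s²)/(2(1−ρ)) = 0.2650·(1+1.025)/(2·0.4852)
= 0.2650·2.0250/0.9704 = 0.55303

Final: 0.55303


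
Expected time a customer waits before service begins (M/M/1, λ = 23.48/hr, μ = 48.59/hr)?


ρ = 23.48/48.59 = 0.4832
Wq = ρ/(μ−λ) = 0.4832/(48.59 − 23.48) = 0.4832/25.11 = 0.01924 hr

Final: 0.01924 hr


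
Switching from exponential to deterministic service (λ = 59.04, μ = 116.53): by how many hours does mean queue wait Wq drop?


ρ = 59.04/116.53 = 0.5067
Wq(M/M/1) = ρ/(μ−λ) = 0.5067/57.49 = 0.008813 hr
Wq(M/D/1) = ρ/(2(μ−λ)) = 0.004406 hr
Savings = 0.008813 − 0.004406 = 0.004406 hr

Final: 0.004406 hr


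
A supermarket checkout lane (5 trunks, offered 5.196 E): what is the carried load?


B(5,5.196) = 0.300564 (Erlang-B)
Carried load = a(1 − B) = 5.196·(1 − 0.300564) = 5.196·0.699436 = 3.6343 E

Final: 3.6343 Erlangs


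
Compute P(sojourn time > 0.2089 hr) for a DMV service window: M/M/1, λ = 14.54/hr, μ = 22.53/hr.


W ~ Exponential(μ−λ) for M/M/1.
μ − λ = 22.53 − 14.54 = 7.9900
P(W > t) = e^{−(μ−λ)t} = e^{−1.6691} = 0.188414

Final: 0.188414


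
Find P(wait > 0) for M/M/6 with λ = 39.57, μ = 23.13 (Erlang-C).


a = λ/μ = 1.7108; ρ = a/6 = 0.2851
P₀ = 0.180625 (from M/M/c formula)
C(c,a) = [a^c/(c!(1−ρ))]·P₀ = [25.06932/(720·0.7149)]·0.180625
= 0.04871·0.180625 = 0.008797

Final: 0.008797


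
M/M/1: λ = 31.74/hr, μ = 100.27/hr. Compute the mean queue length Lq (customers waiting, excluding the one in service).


ρ = 31.74/100.27 = 0.3165
Lq = ρ²/(1−ρ) = 0.1002/0.6835 = 0.1466

Final: 0.1466


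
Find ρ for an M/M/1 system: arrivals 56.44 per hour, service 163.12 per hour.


ρ = λ/μ = 56.44/163.12 = 0.3460

Final: 0.3460


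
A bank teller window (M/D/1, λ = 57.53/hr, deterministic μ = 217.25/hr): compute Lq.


ρ = 57.53/217.25 = 0.2648
M/D/1: Lq = ρ²/(2(1−ρ)) = 0.07012/(2·0.7352) = 0.04769

Final: 0.04769


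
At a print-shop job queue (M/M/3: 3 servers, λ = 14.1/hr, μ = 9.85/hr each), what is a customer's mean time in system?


a = 1.4315; ρ = 0.4772; P₀ = 0.227735
Lq = P₀·a^c·ρ/(c!(1−ρ)²) = 0.19433
Wq = Lq/λ = 0.19433/14.1 = 0.01378 hr
W = Wq + 1/μ = 0.01378 + 0.10152 = 0.11531 hr

Final: 0.11531 hr


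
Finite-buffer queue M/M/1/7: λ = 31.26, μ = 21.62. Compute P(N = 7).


ρ = λ/μ = 31.26/21.62 = 1.4459
P_K = (1−ρ)ρ^K/(1−ρ^(K+1)) = (-0.4459·13.210918)/(1 − 19.101447)
= -5.890529/-18.101447 = 0.325418

Final: 0.325418


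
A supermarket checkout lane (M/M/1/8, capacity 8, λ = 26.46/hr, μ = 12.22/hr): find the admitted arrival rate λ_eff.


ρ = 2.1653; P_K = (1−ρ)ρ^8/(1−ρ^9) = 0.538686
λ_eff = λ(1 − P_K) = 26.46·(1 − 0.538686) = 26.46·0.461314 = 12.2064 /hr

Final: 12.2064 /hr


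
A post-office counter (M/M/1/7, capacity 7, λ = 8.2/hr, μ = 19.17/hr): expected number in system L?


ρ = 8.2/19.17 = 0.4278
L = ρ[1 − (K+1)ρ^K + Kρ^(K+1)] / [(1−ρ)(1−ρ^(K+1))]
Numerator: 0.4278·(1 − 8·0.002620 + 7·0.001121) = 0.422141
Denominator: (0.5722)·(0.998879) = 0.571607
L = 0.422141/0.571607 = 0.7385

Final: 0.7385


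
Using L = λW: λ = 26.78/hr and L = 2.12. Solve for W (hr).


W = L/λ = 2.12/26.78 = 0.07916 hr

Final: 0.07916 hr


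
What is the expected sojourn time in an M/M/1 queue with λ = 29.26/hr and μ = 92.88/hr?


W = 1/(μ−λ) = 1/(92.88 − 29.26) = 1/63.62 = 0.01572 hr

Final: 0.01572 hr


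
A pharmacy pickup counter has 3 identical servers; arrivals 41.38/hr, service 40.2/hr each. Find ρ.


ρ = λ/(cμ) = 41.38/(3·40.2) = 41.38/120.60 = 0.3431

Final: 0.3431


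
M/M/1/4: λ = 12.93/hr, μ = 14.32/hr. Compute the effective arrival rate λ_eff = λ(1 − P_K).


ρ = 0.9029; P_K = (1−ρ)ρ^4/(1−ρ^5) = 0.161370
λ_eff = λ(1 − P_K) = 12.93·(1 − 0.161370) = 12.93·0.838630 = 10.8435 /hr

Final: 10.8435 /hr


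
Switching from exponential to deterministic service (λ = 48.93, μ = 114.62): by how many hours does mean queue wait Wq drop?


ρ = 48.93/114.62 = 0.4269
Wq(M/M/1) = ρ/(μ−λ) = 0.4269/65.69 = 0.006499 hr
Wq(M/D/1) = ρ/(2(μ−λ)) = 0.003249 hr
Savings = 0.006499 − 0.003249 = 0.003249 hr

Final: 0.003249 hr


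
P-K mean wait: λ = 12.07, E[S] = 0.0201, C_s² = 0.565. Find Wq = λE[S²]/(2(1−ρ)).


ρ = λ·E[S] = 12.07·0.0201 = 0.2426
E[S²] = E[S]²(1+C_s²) = 0.0201²·(1+0.565) = 0.0006323
Wq = λ·E[S²]/(2(1−ρ)) = 12.07·0.0006323/(2·0.7574) = 0.005038 hr

Final: 0.005038 hr


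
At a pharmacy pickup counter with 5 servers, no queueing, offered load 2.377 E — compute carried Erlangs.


B(5,2.377) = 0.060786 (Erlang-B)
Carried load = a(1 − B) = 2.377·(1 − 0.060786) = 2.377·0.939214 = 2.2325 E

Final: 2.2325 Erlangs


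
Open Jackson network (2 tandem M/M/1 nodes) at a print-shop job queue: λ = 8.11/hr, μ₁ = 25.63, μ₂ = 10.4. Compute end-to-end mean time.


Each node sees arrival rate λ = 8.11/hr (tandem ⇒ throughput preserved).
W₁ = 1/(μ₁−λ) = 1/(25.63−8.11) = 0.05708 hr
W₂ = 1/(μ₂−λ) = 1/(10.4−8.11) = 0.43668 hr
W_total = W₁ + W₂ = 0.05708 + 0.43668 = 0.49376 hr

Final: 0.49376 hr


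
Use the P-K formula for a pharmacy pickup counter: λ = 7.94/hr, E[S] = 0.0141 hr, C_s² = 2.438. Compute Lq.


ρ = λ·E[S] = 7.94·0.0141 = 0.1120
Lq = ρ²(1+C_s²)/(2(1−ρ)) = 0.01253·(1+2.438)/(2·0.8880)
= 0.01253·3.4380/1.7761 = 0.02426

Final: 0.02426


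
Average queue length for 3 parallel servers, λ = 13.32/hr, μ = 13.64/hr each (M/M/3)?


a = λ/μ = 0.9765; ρ = a/3 = 0.3255
P₀ = 0.372652
Lq = P₀·a^c·ρ / (c!·(1−ρ)²) = 0.372652·0.93126·0.3255/(6·0.45493)
= 0.04139

Final: 0.04139


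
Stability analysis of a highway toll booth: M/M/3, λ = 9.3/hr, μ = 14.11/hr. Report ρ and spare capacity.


Total capacity cμ = 3·14.11 = 42.33/hr
ρ = λ/(cμ) = 9.3/42.33 = 0.2197
Stable ⇔ ρ < 1: YES
Spare capacity = cμ − λ = 42.33 − 9.3 = 33.03/hr

Final: ρ = 0.2197; stable; margin = 33.03/hr


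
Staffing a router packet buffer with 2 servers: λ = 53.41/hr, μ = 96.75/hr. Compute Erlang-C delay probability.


a = λ/μ = 0.5520; ρ = a/2 = 0.2760
P₀ = 0.567373 (from M/M/c formula)
C(c,a) = [a^c/(c!(1−ρ))]·P₀ = [0.30475/(2·0.7240)]·0.567373
= 0.21047·0.567373 = 0.119414

Final: 0.119414


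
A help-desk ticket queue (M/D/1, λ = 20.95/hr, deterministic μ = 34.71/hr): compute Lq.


ρ = 20.95/34.71 = 0.6036
M/D/1: Lq = ρ²/(2(1−ρ)) = 0.3643/(2·0.3964) = 0.45948

Final: 0.45948


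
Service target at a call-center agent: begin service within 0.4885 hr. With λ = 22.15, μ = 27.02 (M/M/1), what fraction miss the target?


ρ = 22.15/27.02 = 0.8198
P(Wq > t) = ρ·e^{−(μ−λ)t} = 0.8198·e^{−2.3790}
= 0.8198·0.092644 = 0.075946

Final: 0.075946


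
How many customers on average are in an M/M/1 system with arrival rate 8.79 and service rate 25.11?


ρ = λ/μ = 8.79/25.11 = 0.3501
L = ρ/(1−ρ) = 0.3501/(1 − 0.3501) = 0.3501/0.6499 = 0.5386

Final: 0.5386


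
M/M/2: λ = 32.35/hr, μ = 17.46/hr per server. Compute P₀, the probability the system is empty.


a = λ/μ = 32.35/17.46 = 1.8528; ρ = a/c = 0.9264
Σ_{k=0}^{1} a^k/k! (terms k=0..1) = 1.00000 + 1.85281 = 2.85281
Tail: a^2/(2!(1−ρ)) = 3.43289/(2·0.07360) = 23.32229
P₀ = 1/(2.85281 + 23.32229) = 1/26.17510 = 0.038204

Final: 0.038204


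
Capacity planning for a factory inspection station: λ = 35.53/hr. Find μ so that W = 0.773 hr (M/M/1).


W = 1/(μ−λ) ⇒ μ − λ = 1/W = 1/0.773 = 1.2937
μ = λ + 1/W = 35.53 + 1.2937 = 36.8237 per hr

Final: 36.8237 /hr


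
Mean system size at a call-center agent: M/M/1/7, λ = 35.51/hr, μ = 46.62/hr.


ρ = 35.51/46.62 = 0.7617
L = ρ[1 − (K+1)ρ^K + Kρ^(K+1)] / [(1−ρ)(1−ρ^(K+1))]
Numerator: 0.7617·(1 − 8·0.148747 + 7·0.113299) = 0.459389
Denominator: (0.2383)·(0.886701) = 0.211309
L = 0.459389/0.211309 = 2.1740

Final: 2.1740


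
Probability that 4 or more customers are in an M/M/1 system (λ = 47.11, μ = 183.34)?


ρ = 47.11/183.34 = 0.2570
P(N ≥ n) = ρ^n = 0.2570^4 = 0.004359

Final: 0.004359


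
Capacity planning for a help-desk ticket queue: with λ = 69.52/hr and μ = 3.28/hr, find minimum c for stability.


Stability requires cμ > λ ⇔ c > λ/μ.
λ/μ = 69.52/3.28 = 21.1951
Minimum integer c = ⌊21.1951⌋ + 1 = 22
Check: 22·3.28 = 72.16 > 69.52, while 21·3.28 = 68.88 ≤ 69.52

Final: 22 servers


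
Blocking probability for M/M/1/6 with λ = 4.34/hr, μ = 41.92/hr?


ρ = λ/μ = 4.34/41.92 = 0.1035
P_K = (1−ρ)ρ^K/(1−ρ^(K+1)) = (0.8965·0.000001231)/(1 − 0.0000001275)
= 0.000001104/1.000000 = 0.000001104

Final: 0.000001104


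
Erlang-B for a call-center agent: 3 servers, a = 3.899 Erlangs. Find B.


B(c,a) = (a^c/c!) / Σ_{k=0}^{c} a^k/k!
a^3/3! = 9.878897
Σ terms (k=0..3): 1.00000 + 3.89900 + 7.60110 + 9.87890 = 22.378997
B = 9.878897/22.378997 = 0.441436

Final: 0.441436


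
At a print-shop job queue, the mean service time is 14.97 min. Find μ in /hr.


μ = 1/(service time) in consistent units.
1 hour = 60 min, so μ = 60/14.97 = 4.0080 per hour

Final: 4.0080 /hr


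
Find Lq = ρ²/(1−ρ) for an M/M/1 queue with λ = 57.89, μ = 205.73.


ρ = 57.89/205.73 = 0.2814
Lq = ρ²/(1−ρ) = 0.07918/0.7186 = 0.1102

Final: 0.1102


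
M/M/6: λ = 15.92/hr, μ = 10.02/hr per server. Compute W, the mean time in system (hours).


a = 1.5888; ρ = 0.2648; P₀ = 0.204093
Lq = P₀·a^c·ρ/(c!(1−ρ)²) = 0.002234
Wq = Lq/λ = 0.002234/15.92 = 0.0001403 hr
W = Wq + 1/μ = 0.0001403 + 0.09980 = 0.09994 hr

Final: 0.09994 hr


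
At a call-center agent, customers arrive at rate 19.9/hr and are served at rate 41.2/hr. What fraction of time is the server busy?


ρ = λ/μ = 19.9/41.2 = 0.4830

Final: 0.4830


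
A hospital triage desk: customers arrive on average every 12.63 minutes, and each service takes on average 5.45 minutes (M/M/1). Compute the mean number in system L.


λ = 60/12.63 = 4.7506 /hr
μ = 60/5.45 = 11.0092 /hr
ρ = λ/μ = 4.7506/11.0092 = 0.4315
L = ρ/(1−ρ) = 0.4315/0.5685 = 0.7591

Final: 0.7591


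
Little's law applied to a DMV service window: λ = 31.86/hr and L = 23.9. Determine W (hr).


W = L/λ = 23.9/31.86 = 0.7502 hr

Final: 0.7502 hr


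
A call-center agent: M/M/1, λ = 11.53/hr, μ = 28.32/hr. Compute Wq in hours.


ρ = 11.53/28.32 = 0.4071
Wq = ρ/(μ−λ) = 0.4071/(28.32 − 11.53) = 0.4071/16.79 = 0.02425 hr

Final: 0.02425 hr


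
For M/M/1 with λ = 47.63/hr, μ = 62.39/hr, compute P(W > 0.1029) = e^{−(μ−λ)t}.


W ~ Exponential(μ−λ) for M/M/1.
μ − λ = 62.39 − 47.63 = 14.7600
P(W > t) = e^{−(μ−λ)t} = e^{−1.5188} = 0.218974

Final: 0.218974


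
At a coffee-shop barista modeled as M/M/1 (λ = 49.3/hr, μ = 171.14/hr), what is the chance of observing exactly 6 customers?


ρ = 49.3/171.14 = 0.2881
P_n = (1−ρ)·ρ^n = (1 − 0.2881)·0.2881^6 = 0.7119·0.0005714 = 0.0004068

Final: 0.0004068


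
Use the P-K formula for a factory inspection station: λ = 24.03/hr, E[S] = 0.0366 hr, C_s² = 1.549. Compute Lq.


ρ = λ·E[S] = 24.03·0.0366 = 0.8795
Lq = ρ²(1+C_s²)/(2(1−ρ)) = 0.7735·(1+1.549)/(2·0.1205)
= 0.7735·2.5490/0.2410 = 8.18117

Final: 8.18117


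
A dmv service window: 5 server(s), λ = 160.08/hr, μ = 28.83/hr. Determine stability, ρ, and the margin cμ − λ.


Total capacity cμ = 5·28.83 = 144.15/hr
ρ = λ/(cμ) = 160.08/144.15 = 1.1105
Stable ⇔ ρ < 1: NO
Spare capacity = cμ − λ = 144.15 − 160.08 = -15.93/hr

Final: ρ = 1.1105; unstable; margin = -15.93/hr


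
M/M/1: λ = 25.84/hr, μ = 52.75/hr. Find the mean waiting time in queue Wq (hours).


ρ = 25.84/52.75 = 0.4899
Wq = ρ/(μ−λ) = 0.4899/(52.75 − 25.84) = 0.4899/26.91 = 0.01820 hr

Final: 0.01820 hr


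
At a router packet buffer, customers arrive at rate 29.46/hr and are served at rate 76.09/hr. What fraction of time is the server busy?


ρ = λ/μ = 29.46/76.09 = 0.3872

Final: 0.3872


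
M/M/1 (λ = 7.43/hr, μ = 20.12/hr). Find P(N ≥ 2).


ρ = 7.43/20.12 = 0.3693
P(N ≥ n) = ρ^n = 0.3693^2 = 0.136371

Final: 0.136371


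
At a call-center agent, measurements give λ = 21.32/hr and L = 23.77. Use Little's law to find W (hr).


W = L/λ = 23.77/21.32 = 1.1149 hr

Final: 1.1149 hr


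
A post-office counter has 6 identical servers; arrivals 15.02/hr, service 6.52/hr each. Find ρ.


ρ = λ/(cμ) = 15.02/(6·6.52) = 15.02/39.12 = 0.3839

Final: 0.3839


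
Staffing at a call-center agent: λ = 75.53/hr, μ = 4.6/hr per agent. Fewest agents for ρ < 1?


Stability requires cμ > λ ⇔ c > λ/μ.
λ/μ = 75.53/4.6 = 16.4196
Minimum integer c = ⌊16.4196⌋ + 1 = 17
Check: 17·4.6 = 78.20 > 75.53, while 16·4.6 = 73.60 ≤ 75.53

Final: 17 servers


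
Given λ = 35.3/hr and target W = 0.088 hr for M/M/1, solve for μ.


W = 1/(μ−λ) ⇒ μ − λ = 1/W = 1/0.088 = 11.3636
μ = λ + 1/W = 35.3 + 11.3636 = 46.6636 per hr

Final: 46.6636 /hr


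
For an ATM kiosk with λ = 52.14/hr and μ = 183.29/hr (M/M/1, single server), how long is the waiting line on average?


ρ = 52.14/183.29 = 0.2845
Lq = ρ²/(1−ρ) = 0.08092/0.7155 = 0.1131

Final: 0.1131


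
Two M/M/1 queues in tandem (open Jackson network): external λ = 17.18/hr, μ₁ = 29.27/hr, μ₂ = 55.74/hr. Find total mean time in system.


Each node sees arrival rate λ = 17.18/hr (tandem ⇒ throughput preserved).
W₁ = 1/(μ₁−λ) = 1/(29.27−17.18) = 0.08271 hr
W₂ = 1/(μ₂−λ) = 1/(55.74−17.18) = 0.02593 hr
W_total = W₁ + W₂ = 0.08271 + 0.02593 = 0.10865 hr

Final: 0.10865 hr


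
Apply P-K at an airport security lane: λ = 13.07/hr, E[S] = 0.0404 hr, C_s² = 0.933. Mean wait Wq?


ρ = λ·E[S] = 13.07·0.0404 = 0.5280
E[S²] = E[S]²(1+C_s²) = 0.0404²·(1+0.933) = 0.003155
Wq = λ·E[S²]/(2(1−ρ)) = 13.07·0.003155/(2·0.4720) = 0.04368 hr

Final: 0.04368 hr


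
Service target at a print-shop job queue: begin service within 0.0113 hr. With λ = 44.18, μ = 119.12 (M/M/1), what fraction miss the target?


ρ = 44.18/119.12 = 0.3709
P(Wq > t) = ρ·e^{−(μ−λ)t} = 0.3709·e^{−0.8468}
= 0.3709·0.428775 = 0.159027

Final: 0.159027


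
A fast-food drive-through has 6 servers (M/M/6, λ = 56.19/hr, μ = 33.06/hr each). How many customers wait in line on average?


a = λ/μ = 1.6996; ρ = a/6 = 0.2833
P₀ = 0.182650
Lq = P₀·a^c·ρ / (c!·(1−ρ)²) = 0.182650·24.10666·0.2833/(720·0.51370)
= 0.003372

Final: 0.003372


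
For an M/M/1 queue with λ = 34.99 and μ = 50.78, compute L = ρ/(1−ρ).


ρ = λ/μ = 34.99/50.78 = 0.6891
L = ρ/(1−ρ) = 0.6891/(1 − 0.6891) = 0.6891/0.3109 = 2.2160

Final: 2.2160


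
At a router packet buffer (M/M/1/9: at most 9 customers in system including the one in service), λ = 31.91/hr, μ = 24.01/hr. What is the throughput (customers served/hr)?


ρ = 1.3290; P_K = (1−ρ)ρ^9/(1−ρ^10) = 0.262860
λ_eff = λ(1 − P_K) = 31.91·(1 − 0.262860) = 31.91·0.737140 = 23.5221 /hr

Final: 23.5221 /hr


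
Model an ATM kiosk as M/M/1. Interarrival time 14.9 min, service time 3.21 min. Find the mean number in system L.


λ = 60/14.9 = 4.0268 /hr
μ = 60/3.21 = 18.6916 /hr
ρ = λ/μ = 4.0268/18.6916 = 0.2154
L = ρ/(1−ρ) = 0.2154/0.7846 = 0.2746

Final: 0.2746


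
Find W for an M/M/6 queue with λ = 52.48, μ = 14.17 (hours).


a = 3.7036; ρ = 0.6173; P₀ = 0.023234
Lq = P₀·a^c·ρ/(c!(1−ρ)²) = 0.35093
Wq = Lq/λ = 0.35093/52.48 = 0.006687 hr
W = Wq + 1/μ = 0.006687 + 0.07057 = 0.07726 hr

Final: 0.07726 hr


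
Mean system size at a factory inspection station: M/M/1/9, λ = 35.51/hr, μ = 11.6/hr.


ρ = 35.51/11.6 = 3.0612
L = ρ[1 − (K+1)ρ^K + Kρ^(K+1)] / [(1−ρ)(1−ρ^(K+1))]
Numerator: 3.0612·(1 − 10·23606.638400 + 9·72264.804274) = 1268312.673455
Denominator: (-2.0612)·(-72263.804274) = 148950.651740
L = 1268312.673455/148950.651740 = 8.5150

Final: 8.5150


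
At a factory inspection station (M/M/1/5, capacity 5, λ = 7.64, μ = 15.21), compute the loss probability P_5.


ρ = λ/μ = 7.64/15.21 = 0.5023
P_K = (1−ρ)ρ^K/(1−ρ^(K+1)) = (0.4977·0.031976)/(1 − 0.016061)
= 0.015914/0.983939 = 0.016174

Final: 0.016174


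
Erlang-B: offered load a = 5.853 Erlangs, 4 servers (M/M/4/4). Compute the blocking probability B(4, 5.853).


B(c,a) = (a^c/c!) / Σ_{k=0}^{c} a^k/k!
a^4/4! = 48.899324
Σ terms (k=0..4): 1.00000 + 5.85300 + 17.12880 + 33.41830 + 48.89932 = 106.299426
B = 48.899324/106.299426 = 0.460015

Final: 0.460015


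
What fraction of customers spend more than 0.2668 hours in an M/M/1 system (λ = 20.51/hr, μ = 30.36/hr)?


W ~ Exponential(μ−λ) for M/M/1.
μ − λ = 30.36 − 20.51 = 9.8500
P(W > t) = e^{−(μ−λ)t} = e^{−2.6280} = 0.072224

Final: 0.072224


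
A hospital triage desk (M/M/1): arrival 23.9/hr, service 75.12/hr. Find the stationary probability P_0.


ρ = 23.9/75.12 = 0.3182
P_n = (1−ρ)·ρ^n = (1 − 0.3182)·0.3182^0 = 0.6818·1.000000 = 0.681842

Final: 0.681842


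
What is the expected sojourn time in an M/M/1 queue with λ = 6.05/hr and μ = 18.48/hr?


W = 1/(μ−λ) = 1/(18.48 − 6.05) = 1/12.43 = 0.08045 hr

Final: 0.08045 hr


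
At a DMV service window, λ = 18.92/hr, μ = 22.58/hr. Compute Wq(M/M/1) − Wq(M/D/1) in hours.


ρ = 18.92/22.58 = 0.8379
Wq(M/M/1) = ρ/(μ−λ) = 0.8379/3.66 = 0.22894 hr
Wq(M/D/1) = ρ/(2(μ−λ)) = 0.11447 hr
Savings = 0.22894 − 0.11447 = 0.11447 hr

Final: 0.11447 hr


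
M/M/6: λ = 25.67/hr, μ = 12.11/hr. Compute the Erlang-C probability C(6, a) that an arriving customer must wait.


a = λ/μ = 2.1197; ρ = a/6 = 0.3533
P₀ = 0.119811 (from M/M/c formula)
C(c,a) = [a^c/(c!(1−ρ))]·P₀ = [90.71735/(720·0.6467)]·0.119811
= 0.19483·0.119811 = 0.023342

Final: 0.023342


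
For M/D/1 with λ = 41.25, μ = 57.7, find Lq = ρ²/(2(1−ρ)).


ρ = 41.25/57.7 = 0.7149
M/D/1: Lq = ρ²/(2(1−ρ)) = 0.5111/(2·0.2851) = 0.89635

Final: 0.89635


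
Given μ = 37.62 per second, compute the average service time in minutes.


Mean service time = 1/μ = 1/37.62 second = 0.02658 second
In minutes: 0.02658 × 0.0166667 = 0.0004430 min

Final: 0.0004430 min


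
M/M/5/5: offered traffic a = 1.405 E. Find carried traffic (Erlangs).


B(5,1.405) = 0.011231 (Erlang-B)
Carried load = a(1 − B) = 1.405·(1 − 0.011231) = 1.405·0.988769 = 1.3892 E

Final: 1.3892 Erlangs


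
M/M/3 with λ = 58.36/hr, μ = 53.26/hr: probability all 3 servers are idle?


a = λ/μ = 58.36/53.26 = 1.0958; ρ = a/c = 0.3653
Σ_{k=0}^{2} a^k/k! (terms k=0..2) = 1.00000 + 1.09576 + 0.60034 = 2.69610
Tail: a^3/(3!(1−ρ)) = 1.31566/(6·0.6347) = 0.34545
P₀ = 1/(2.69610 + 0.34545) = 1/3.04155 = 0.328780

Final: 0.328780


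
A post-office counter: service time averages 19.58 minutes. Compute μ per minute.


μ = 1/(service time) in consistent units.
1 minute = 1 min, so μ = 1/19.58 = 0.05107 per minute

Final: 0.05107 /min


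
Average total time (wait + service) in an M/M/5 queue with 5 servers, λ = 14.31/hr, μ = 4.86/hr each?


a = 2.9444; ρ = 0.5889; P₀ = 0.049623
Lq = P₀·a^c·ρ/(c!(1−ρ)²) = 0.31888
Wq = Lq/λ = 0.31888/14.31 = 0.02228 hr
W = Wq + 1/μ = 0.02228 + 0.20576 = 0.22805 hr

Final: 0.22805 hr


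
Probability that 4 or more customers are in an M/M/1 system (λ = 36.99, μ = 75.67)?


ρ = 36.99/75.67 = 0.4888
P(N ≥ n) = ρ^n = 0.4888^4 = 0.057101

Final: 0.057101
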